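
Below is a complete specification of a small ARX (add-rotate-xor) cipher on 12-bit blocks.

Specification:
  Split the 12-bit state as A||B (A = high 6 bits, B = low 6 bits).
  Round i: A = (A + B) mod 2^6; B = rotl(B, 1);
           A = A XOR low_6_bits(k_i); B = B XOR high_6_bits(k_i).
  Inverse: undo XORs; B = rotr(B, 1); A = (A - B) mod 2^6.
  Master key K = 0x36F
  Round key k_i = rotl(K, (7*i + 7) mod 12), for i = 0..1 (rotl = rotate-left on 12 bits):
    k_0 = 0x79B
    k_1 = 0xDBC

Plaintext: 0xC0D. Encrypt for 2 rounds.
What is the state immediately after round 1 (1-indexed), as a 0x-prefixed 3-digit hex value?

0x984

s_0 = plaintext = 0xC0D
s_1 = Round(s_0, k_0) = 0x984
s_2 = Round(s_1, k_1) = 0x5BE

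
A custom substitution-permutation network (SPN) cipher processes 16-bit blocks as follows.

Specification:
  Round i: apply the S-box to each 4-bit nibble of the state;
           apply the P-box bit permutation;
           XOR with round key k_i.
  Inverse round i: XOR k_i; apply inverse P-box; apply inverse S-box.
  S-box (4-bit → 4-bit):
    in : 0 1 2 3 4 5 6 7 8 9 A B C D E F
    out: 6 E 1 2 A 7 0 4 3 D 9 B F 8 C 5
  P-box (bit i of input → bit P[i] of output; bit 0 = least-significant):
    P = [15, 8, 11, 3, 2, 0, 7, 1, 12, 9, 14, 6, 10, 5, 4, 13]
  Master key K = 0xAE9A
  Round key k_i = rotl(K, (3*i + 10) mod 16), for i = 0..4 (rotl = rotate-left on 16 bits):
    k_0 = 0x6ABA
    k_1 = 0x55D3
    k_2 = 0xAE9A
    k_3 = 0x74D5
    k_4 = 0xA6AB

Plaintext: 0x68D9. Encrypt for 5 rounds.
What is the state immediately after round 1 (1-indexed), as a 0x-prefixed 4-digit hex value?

0xF0B0

s_0 = plaintext = 0x68D9
s_1 = Round(s_0, k_0) = 0xF0B0
s_2 = Round(s_1, k_1) = 0x1AC4
s_3 = Round(s_2, k_2) = 0x9F65
s_4 = Round(s_3, k_3) = 0x89C5
s_5 = Round(s_4, k_4) = 0x7B4C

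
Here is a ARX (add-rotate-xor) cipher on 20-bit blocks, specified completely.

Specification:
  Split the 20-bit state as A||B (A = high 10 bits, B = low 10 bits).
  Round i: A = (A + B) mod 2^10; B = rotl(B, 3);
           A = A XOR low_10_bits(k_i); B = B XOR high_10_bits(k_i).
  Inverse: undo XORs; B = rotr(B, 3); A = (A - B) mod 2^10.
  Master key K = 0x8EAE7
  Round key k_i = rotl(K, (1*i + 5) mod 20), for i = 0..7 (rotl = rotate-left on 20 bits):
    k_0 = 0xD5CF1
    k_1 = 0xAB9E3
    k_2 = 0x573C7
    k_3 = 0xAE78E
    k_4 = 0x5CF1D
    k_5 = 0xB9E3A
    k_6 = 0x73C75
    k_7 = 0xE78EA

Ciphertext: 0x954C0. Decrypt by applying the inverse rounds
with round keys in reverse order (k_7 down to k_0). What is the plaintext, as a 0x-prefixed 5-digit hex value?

s_0 = ciphertext = 0x954C0
s_1 = InvRound(s_0, k_7) = 0xD536B
s_2 = InvRound(s_1, k_6) = 0x33654
s_3 = InvRound(s_2, k_5) = 0x58596
s_4 = InvRound(s_3, k_4) = 0xF829C
s_5 = InvRound(s_4, k_3) = 0x7AA84
s_6 = InvRound(s_5, k_2) = 0x6C87B
s_7 = InvRound(s_6, k_1) = 0x5DEDA
s_8 = InvRound(s_7, k_0) = 0xB56B1

0xB56B1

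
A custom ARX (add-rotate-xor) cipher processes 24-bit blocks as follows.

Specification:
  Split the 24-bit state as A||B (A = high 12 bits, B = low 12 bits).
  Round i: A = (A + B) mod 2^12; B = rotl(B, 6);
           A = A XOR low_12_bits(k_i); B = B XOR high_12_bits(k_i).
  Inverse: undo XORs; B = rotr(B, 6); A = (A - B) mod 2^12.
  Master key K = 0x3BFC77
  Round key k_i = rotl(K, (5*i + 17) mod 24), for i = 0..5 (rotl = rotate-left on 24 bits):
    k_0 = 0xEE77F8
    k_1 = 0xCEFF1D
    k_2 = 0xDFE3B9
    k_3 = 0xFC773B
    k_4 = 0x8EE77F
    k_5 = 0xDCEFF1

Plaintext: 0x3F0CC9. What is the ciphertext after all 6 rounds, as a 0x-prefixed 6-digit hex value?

s_0 = plaintext = 0x3F0CC9
s_1 = Round(s_0, k_0) = 0x741C94
s_2 = Round(s_1, k_1) = 0xCC89DD
s_3 = Round(s_2, k_2) = 0x51CA99
s_4 = Round(s_3, k_3) = 0x88E9AD
s_5 = Round(s_4, k_4) = 0x544388
s_6 = Round(s_5, k_5) = 0x73DFC0

0x73DFC0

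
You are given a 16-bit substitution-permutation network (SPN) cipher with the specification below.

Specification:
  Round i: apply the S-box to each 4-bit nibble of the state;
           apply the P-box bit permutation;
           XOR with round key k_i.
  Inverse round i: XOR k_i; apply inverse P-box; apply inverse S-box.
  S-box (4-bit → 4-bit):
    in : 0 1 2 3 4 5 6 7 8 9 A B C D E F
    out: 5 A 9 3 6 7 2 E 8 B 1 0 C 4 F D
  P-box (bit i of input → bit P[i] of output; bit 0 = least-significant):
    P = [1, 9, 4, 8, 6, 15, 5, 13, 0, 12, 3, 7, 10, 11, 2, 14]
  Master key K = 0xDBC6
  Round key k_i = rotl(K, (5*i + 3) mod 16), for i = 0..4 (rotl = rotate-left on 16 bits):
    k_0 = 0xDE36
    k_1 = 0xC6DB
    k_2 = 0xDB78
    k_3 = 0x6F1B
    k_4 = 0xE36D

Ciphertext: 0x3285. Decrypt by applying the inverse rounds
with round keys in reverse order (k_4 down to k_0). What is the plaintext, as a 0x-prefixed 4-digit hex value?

0x88B8

s_0 = ciphertext = 0x3285
s_1 = InvRound(s_0, k_4) = 0x8758
s_2 = InvRound(s_1, k_3) = 0x1A9A
s_3 = InvRound(s_2, k_2) = 0x8852
s_4 = InvRound(s_3, k_1) = 0x9FB6
s_5 = InvRound(s_4, k_0) = 0x88B8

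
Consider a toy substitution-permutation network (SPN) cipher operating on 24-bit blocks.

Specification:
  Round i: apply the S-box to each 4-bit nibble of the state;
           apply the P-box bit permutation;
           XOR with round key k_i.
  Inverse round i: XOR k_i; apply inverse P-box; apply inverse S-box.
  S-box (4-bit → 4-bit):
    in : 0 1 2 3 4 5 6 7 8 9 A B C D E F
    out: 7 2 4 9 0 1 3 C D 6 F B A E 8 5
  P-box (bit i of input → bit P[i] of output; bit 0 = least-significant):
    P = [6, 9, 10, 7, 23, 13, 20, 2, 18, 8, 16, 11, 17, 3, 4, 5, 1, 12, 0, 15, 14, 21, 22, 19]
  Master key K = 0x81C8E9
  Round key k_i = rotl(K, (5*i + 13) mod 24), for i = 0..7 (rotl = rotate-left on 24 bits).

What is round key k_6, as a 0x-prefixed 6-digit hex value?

0x4C0E47

K = 0x81C8E9
k_0 = rotl(K, (5*0+13) mod 24) = rotl(K, 13) = 0x1D3039
k_1 = rotl(K, (5*1+13) mod 24) = rotl(K, 18) = 0xA60723
k_2 = rotl(K, (5*2+13) mod 24) = rotl(K, 23) = 0xC0E474
k_3 = rotl(K, (5*3+13) mod 24) = rotl(K, 4) = 0x1C8E98
k_4 = rotl(K, (5*4+13) mod 24) = rotl(K, 9) = 0x91D303
k_5 = rotl(K, (5*5+13) mod 24) = rotl(K, 14) = 0x3A6072
k_6 = rotl(K, (5*6+13) mod 24) = rotl(K, 19) = 0x4C0E47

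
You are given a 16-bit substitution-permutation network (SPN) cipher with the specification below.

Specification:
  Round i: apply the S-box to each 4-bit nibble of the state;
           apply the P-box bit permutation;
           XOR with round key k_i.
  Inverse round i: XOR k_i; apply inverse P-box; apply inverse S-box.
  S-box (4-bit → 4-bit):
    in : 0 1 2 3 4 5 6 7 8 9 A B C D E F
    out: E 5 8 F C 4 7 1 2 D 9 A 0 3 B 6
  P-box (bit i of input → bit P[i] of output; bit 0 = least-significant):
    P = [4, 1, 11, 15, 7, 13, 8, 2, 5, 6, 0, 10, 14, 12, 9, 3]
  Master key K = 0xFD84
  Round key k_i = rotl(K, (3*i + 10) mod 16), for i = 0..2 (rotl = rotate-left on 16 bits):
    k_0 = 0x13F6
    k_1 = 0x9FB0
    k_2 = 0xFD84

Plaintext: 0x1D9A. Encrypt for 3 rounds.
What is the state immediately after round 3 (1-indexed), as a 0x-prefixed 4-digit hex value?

0x82A4

s_0 = plaintext = 0x1D9A
s_1 = Round(s_0, k_0) = 0xD002
s_2 = Round(s_1, k_1) = 0x6AF5
s_3 = Round(s_2, k_2) = 0x82A4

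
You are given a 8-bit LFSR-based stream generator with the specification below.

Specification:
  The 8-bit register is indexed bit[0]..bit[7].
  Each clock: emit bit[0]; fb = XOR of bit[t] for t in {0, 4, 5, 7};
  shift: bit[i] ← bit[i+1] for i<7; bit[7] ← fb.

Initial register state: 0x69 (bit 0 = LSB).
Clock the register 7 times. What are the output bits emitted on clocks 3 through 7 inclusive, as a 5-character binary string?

reg_0 = 0x69
clock 1: out=1, reg = 0x34
clock 2: out=0, reg = 0x1A
clock 3: out=0, reg = 0x8D
clock 4: out=1, reg = 0x46
clock 5: out=0, reg = 0x23
clock 6: out=1, reg = 0x11
clock 7: out=1, reg = 0x08

01011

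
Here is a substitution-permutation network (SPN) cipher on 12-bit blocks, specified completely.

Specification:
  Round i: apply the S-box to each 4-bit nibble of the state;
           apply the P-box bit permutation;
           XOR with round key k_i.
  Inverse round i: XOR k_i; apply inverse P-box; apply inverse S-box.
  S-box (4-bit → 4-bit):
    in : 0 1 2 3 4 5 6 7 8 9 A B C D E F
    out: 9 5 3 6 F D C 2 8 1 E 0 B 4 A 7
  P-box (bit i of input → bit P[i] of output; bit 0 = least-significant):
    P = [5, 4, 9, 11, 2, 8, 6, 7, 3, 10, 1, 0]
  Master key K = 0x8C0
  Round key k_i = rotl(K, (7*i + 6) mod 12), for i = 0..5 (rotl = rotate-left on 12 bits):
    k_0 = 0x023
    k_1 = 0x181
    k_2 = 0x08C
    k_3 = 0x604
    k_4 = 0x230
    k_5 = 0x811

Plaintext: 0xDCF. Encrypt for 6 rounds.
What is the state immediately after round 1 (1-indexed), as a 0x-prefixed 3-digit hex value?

0x395

s_0 = plaintext = 0xDCF
s_1 = Round(s_0, k_0) = 0x395
s_2 = Round(s_1, k_1) = 0xFA7
s_3 = Round(s_2, k_2) = 0x556
s_4 = Round(s_3, k_3) = 0xCCB
s_5 = Round(s_4, k_4) = 0x7BD
s_6 = Round(s_5, k_5) = 0xE11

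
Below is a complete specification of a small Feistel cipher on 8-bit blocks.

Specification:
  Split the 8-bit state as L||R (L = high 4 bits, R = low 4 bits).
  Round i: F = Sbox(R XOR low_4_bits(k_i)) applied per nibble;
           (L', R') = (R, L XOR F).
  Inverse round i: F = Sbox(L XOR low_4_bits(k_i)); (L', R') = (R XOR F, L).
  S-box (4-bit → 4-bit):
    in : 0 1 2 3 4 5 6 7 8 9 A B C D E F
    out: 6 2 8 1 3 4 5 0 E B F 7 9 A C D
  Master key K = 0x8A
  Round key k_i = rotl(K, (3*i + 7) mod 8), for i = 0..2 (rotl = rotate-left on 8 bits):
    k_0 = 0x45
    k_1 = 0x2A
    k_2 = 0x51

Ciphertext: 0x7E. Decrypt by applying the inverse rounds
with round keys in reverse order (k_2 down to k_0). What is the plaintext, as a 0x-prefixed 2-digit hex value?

0xD5

s_0 = ciphertext = 0x7E
s_1 = InvRound(s_0, k_2) = 0xB7
s_2 = InvRound(s_1, k_1) = 0x5B
s_3 = InvRound(s_2, k_0) = 0xD5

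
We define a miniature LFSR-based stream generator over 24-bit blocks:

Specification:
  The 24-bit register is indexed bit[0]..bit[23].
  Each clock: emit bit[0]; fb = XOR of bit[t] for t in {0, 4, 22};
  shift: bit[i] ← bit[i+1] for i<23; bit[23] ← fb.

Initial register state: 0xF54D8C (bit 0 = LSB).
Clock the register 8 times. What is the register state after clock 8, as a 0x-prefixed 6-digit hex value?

reg_0 = 0xF54D8C
clock 1: out=0, reg = 0xFAA6C6
clock 2: out=0, reg = 0xFD5363
clock 3: out=1, reg = 0x7EA9B1
clock 4: out=1, reg = 0xBF54D8
clock 5: out=0, reg = 0xDFAA6C
clock 6: out=0, reg = 0xEFD536
clock 7: out=0, reg = 0x77EA9B
clock 8: out=1, reg = 0xBBF54D

0xBBF54D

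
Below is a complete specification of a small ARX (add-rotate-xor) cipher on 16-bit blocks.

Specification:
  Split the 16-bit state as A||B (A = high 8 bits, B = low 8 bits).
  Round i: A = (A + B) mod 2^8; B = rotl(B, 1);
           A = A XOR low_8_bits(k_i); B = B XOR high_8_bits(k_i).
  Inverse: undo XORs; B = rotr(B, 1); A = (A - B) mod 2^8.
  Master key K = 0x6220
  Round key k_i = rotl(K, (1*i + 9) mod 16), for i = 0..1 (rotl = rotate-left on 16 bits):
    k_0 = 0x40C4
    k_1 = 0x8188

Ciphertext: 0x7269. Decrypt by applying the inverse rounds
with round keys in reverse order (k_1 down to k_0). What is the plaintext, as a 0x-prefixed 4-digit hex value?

0x281A

s_0 = ciphertext = 0x7269
s_1 = InvRound(s_0, k_1) = 0x8674
s_2 = InvRound(s_1, k_0) = 0x281A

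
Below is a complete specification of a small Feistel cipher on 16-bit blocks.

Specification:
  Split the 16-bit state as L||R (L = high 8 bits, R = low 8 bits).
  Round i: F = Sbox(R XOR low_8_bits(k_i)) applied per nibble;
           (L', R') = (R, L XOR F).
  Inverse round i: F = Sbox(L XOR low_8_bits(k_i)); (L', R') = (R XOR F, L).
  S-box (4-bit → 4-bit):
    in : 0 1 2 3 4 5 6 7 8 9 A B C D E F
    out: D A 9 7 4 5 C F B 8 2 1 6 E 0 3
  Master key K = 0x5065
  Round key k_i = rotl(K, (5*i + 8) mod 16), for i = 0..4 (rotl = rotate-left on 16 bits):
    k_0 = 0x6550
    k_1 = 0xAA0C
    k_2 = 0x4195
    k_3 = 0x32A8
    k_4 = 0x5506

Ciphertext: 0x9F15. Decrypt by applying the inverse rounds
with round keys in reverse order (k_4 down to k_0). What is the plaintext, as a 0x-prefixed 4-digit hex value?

0x9923

s_0 = ciphertext = 0x9F15
s_1 = InvRound(s_0, k_4) = 0x9D9F
s_2 = InvRound(s_1, k_3) = 0xEA9D
s_3 = InvRound(s_2, k_2) = 0x6EEA
s_4 = InvRound(s_3, k_1) = 0x236E
s_5 = InvRound(s_4, k_0) = 0x9923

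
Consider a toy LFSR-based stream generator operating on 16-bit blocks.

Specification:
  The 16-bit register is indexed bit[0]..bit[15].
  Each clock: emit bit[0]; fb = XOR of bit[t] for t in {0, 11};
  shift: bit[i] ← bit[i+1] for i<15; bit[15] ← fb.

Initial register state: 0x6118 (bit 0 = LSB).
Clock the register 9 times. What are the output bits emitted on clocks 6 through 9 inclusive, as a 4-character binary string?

0001

reg_0 = 0x6118
clock 1: out=0, reg = 0x308C
clock 2: out=0, reg = 0x1846
clock 3: out=0, reg = 0x8C23
clock 4: out=1, reg = 0x4611
clock 5: out=1, reg = 0xA308
clock 6: out=0, reg = 0x5184
clock 7: out=0, reg = 0x28C2
clock 8: out=0, reg = 0x9461
clock 9: out=1, reg = 0xCA30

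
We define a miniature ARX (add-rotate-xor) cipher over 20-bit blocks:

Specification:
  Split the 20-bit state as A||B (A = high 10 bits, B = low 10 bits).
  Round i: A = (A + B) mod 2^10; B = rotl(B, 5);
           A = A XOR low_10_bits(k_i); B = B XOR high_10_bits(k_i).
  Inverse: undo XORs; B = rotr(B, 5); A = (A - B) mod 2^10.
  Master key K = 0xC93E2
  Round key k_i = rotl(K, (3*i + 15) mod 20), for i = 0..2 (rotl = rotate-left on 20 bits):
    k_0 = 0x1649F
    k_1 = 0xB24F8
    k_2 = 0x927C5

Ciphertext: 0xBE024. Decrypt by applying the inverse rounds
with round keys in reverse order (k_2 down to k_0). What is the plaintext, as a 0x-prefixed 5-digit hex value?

s_0 = ciphertext = 0xBE024
s_1 = InvRound(s_0, k_2) = 0xE29B3
s_2 = InvRound(s_1, k_1) = 0x05F5B
s_3 = InvRound(s_2, k_0) = 0x0C058

0x0C058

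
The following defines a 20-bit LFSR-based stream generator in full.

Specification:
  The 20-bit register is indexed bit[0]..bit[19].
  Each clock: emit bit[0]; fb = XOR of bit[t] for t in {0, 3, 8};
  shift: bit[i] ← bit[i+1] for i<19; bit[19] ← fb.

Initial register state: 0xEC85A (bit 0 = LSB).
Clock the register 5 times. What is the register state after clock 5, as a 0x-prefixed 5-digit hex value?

0xCF642

reg_0 = 0xEC85A
clock 1: out=0, reg = 0xF642D
clock 2: out=1, reg = 0x7B216
clock 3: out=0, reg = 0x3D90B
clock 4: out=1, reg = 0x9EC85
clock 5: out=1, reg = 0xCF642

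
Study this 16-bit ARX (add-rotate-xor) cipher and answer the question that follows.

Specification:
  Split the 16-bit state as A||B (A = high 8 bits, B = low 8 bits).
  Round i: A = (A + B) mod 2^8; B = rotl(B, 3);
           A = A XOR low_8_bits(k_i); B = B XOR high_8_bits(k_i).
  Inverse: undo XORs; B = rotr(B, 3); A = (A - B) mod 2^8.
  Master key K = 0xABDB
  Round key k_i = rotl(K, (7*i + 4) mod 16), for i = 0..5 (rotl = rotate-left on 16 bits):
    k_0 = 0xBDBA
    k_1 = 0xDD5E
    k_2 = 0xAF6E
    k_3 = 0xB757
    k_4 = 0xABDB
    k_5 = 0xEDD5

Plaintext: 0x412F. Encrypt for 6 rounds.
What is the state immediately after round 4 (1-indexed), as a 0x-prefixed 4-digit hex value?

0x4234

s_0 = plaintext = 0x412F
s_1 = Round(s_0, k_0) = 0xCAC4
s_2 = Round(s_1, k_1) = 0xD0FB
s_3 = Round(s_2, k_2) = 0xA570
s_4 = Round(s_3, k_3) = 0x4234
s_5 = Round(s_4, k_4) = 0xAD0A
s_6 = Round(s_5, k_5) = 0x62BD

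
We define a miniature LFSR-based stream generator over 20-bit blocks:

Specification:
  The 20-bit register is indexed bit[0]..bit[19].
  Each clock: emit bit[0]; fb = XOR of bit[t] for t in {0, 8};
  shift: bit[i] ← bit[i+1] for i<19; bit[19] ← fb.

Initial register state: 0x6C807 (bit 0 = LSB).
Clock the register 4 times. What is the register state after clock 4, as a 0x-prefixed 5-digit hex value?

0xF6C80

reg_0 = 0x6C807
clock 1: out=1, reg = 0xB6403
clock 2: out=1, reg = 0xDB201
clock 3: out=1, reg = 0xED900
clock 4: out=0, reg = 0xF6C80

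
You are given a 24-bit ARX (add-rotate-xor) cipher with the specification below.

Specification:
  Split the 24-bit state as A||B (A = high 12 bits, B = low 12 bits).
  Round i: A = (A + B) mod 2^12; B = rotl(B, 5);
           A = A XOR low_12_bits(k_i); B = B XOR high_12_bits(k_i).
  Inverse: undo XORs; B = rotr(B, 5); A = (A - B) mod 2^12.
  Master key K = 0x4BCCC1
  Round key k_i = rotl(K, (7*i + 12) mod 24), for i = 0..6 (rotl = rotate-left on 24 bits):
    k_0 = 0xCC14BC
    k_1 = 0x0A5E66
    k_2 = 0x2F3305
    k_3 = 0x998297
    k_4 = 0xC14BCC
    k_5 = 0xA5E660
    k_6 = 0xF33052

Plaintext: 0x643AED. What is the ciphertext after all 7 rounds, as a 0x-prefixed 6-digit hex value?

s_0 = plaintext = 0x643AED
s_1 = Round(s_0, k_0) = 0x58C174
s_2 = Round(s_1, k_1) = 0x966E27
s_3 = Round(s_2, k_2) = 0x48860F
s_4 = Round(s_3, k_3) = 0x800874
s_5 = Round(s_4, k_4) = 0xBB8284
s_6 = Round(s_5, k_5) = 0x85CADB
s_7 = Round(s_6, k_6) = 0x365446

0x365446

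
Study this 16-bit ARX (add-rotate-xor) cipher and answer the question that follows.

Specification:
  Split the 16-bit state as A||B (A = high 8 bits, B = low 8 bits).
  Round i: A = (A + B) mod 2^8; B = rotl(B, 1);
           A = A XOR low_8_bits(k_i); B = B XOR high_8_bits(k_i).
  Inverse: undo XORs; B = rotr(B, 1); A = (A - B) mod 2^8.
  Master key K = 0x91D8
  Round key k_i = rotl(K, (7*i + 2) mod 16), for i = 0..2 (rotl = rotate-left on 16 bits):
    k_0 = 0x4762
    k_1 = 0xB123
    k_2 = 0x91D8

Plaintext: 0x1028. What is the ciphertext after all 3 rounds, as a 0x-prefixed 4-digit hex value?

0x29AE

s_0 = plaintext = 0x1028
s_1 = Round(s_0, k_0) = 0x5A17
s_2 = Round(s_1, k_1) = 0x529F
s_3 = Round(s_2, k_2) = 0x29AE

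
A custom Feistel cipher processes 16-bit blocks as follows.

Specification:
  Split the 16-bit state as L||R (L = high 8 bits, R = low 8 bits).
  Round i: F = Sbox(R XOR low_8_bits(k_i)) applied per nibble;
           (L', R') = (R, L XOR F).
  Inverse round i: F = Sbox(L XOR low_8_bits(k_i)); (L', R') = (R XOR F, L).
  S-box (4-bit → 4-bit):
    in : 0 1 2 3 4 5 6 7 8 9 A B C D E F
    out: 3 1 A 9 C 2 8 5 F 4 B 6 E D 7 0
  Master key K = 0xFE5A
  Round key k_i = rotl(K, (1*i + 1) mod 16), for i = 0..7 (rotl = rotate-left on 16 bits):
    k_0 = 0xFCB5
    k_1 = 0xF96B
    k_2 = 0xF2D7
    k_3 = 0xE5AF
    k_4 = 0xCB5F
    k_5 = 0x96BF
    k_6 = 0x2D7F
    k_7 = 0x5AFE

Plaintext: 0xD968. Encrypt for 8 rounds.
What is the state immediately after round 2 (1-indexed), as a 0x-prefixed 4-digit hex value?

s_0 = plaintext = 0xD968
s_1 = Round(s_0, k_0) = 0x6804
s_2 = Round(s_1, k_1) = 0x04E8
s_3 = Round(s_2, k_2) = 0xE894
s_4 = Round(s_3, k_3) = 0x947E
s_5 = Round(s_4, k_4) = 0x7E35
s_6 = Round(s_5, k_5) = 0x3585
s_7 = Round(s_6, k_6) = 0x853E
s_8 = Round(s_7, k_7) = 0x3E66

0x04E8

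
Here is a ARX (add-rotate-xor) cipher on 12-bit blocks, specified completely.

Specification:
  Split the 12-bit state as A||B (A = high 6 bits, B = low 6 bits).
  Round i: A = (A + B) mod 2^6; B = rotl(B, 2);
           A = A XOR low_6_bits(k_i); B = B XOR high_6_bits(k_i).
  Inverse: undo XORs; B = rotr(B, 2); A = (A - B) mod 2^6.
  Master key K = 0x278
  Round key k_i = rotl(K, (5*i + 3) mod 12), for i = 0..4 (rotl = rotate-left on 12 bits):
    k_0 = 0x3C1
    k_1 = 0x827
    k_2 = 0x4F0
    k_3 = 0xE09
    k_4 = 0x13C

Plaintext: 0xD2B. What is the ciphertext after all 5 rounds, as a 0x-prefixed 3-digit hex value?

s_0 = plaintext = 0xD2B
s_1 = Round(s_0, k_0) = 0x7A1
s_2 = Round(s_1, k_1) = 0x626
s_3 = Round(s_2, k_2) = 0x389
s_4 = Round(s_3, k_3) = 0x79C
s_5 = Round(s_4, k_4) = 0x1B5

0x1B5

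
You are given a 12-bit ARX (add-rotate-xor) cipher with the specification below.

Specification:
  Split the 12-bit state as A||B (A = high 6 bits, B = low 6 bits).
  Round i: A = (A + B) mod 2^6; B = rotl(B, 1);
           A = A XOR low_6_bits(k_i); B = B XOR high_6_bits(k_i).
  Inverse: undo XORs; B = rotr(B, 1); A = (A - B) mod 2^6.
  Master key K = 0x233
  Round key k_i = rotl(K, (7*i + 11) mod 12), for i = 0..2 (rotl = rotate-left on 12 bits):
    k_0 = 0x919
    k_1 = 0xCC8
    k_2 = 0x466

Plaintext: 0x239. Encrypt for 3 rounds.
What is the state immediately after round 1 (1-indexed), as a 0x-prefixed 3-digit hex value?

0x617

s_0 = plaintext = 0x239
s_1 = Round(s_0, k_0) = 0x617
s_2 = Round(s_1, k_1) = 0x9DD
s_3 = Round(s_2, k_2) = 0x8AB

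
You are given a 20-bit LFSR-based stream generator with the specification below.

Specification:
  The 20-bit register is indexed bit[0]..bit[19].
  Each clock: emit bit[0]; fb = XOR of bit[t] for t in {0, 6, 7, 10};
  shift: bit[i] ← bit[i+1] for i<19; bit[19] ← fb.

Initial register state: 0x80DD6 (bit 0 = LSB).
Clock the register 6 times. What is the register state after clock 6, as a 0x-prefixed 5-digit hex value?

reg_0 = 0x80DD6
clock 1: out=0, reg = 0xC06EB
clock 2: out=1, reg = 0x60375
clock 3: out=1, reg = 0x301BA
clock 4: out=0, reg = 0x980DD
clock 5: out=1, reg = 0xCC06E
clock 6: out=0, reg = 0xE6037

0xE6037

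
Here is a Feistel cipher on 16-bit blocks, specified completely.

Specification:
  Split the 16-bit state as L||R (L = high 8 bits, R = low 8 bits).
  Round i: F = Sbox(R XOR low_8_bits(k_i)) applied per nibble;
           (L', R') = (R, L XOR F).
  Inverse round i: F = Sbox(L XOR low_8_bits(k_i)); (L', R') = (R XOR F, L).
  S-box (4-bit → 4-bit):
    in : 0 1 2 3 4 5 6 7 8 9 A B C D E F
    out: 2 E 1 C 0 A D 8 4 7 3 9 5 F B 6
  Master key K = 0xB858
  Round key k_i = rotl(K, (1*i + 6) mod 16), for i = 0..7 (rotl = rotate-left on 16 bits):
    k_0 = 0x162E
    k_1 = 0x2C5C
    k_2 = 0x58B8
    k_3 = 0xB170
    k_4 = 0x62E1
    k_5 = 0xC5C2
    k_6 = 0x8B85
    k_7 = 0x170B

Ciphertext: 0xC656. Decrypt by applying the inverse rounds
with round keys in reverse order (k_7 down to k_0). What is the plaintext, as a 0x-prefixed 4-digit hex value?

s_0 = ciphertext = 0xC656
s_1 = InvRound(s_0, k_7) = 0x09C6
s_2 = InvRound(s_1, k_6) = 0x8309
s_3 = InvRound(s_2, k_5) = 0x0783
s_4 = InvRound(s_3, k_4) = 0x3E07
s_5 = InvRound(s_4, k_3) = 0x0C3E
s_6 = InvRound(s_5, k_2) = 0xAE0C
s_7 = InvRound(s_6, k_1) = 0x6DAE
s_8 = InvRound(s_7, k_0) = 0xA26D

0xA26D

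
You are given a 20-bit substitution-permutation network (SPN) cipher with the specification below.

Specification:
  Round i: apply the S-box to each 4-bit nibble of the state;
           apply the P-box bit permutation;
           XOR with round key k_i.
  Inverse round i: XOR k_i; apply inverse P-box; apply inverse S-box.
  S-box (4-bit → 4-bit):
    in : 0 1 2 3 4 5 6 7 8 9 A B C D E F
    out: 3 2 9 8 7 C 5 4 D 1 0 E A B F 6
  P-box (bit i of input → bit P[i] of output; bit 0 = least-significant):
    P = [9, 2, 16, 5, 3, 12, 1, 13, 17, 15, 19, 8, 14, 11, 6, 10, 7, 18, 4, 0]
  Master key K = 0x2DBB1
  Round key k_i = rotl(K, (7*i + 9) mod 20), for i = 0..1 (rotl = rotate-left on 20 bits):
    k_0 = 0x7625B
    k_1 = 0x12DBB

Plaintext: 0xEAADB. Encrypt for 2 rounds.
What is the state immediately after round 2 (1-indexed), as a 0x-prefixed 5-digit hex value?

0x21A70

s_0 = plaintext = 0xEAADB
s_1 = Round(s_0, k_0) = 0x252E6
s_2 = Round(s_1, k_1) = 0x21A70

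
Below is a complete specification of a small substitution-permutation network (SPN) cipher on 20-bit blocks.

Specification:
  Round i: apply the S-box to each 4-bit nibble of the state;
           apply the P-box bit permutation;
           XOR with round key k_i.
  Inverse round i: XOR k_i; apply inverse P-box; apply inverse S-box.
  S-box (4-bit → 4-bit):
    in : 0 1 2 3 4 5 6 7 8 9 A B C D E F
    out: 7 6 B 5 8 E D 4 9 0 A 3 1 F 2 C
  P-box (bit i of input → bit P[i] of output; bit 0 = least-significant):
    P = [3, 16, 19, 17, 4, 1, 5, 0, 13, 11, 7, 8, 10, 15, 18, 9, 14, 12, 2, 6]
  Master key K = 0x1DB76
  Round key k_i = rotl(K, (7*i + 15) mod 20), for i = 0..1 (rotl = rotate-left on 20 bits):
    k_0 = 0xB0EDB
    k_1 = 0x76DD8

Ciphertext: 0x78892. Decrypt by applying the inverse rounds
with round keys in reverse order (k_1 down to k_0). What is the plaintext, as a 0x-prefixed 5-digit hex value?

s_0 = ciphertext = 0x78892
s_1 = InvRound(s_0, k_1) = 0x8B8EC
s_2 = InvRound(s_1, k_0) = 0x12CDA

0x12CDA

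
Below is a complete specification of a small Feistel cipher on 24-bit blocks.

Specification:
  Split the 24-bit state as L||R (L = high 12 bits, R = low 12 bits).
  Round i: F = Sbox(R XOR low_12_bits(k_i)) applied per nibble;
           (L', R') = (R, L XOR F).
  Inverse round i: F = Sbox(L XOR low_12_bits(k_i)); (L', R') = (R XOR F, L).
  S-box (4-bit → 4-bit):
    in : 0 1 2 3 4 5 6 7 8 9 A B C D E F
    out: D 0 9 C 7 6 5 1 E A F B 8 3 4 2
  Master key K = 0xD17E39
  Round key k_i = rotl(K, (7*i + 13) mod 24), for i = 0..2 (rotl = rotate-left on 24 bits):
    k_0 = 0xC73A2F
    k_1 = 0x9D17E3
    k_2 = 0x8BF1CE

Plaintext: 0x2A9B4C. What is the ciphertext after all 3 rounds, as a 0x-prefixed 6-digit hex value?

0xD49A14

s_0 = plaintext = 0x2A9B4C
s_1 = Round(s_0, k_0) = 0xB4C2F5
s_2 = Round(s_1, k_1) = 0x2F5D49
s_3 = Round(s_2, k_2) = 0xD49A14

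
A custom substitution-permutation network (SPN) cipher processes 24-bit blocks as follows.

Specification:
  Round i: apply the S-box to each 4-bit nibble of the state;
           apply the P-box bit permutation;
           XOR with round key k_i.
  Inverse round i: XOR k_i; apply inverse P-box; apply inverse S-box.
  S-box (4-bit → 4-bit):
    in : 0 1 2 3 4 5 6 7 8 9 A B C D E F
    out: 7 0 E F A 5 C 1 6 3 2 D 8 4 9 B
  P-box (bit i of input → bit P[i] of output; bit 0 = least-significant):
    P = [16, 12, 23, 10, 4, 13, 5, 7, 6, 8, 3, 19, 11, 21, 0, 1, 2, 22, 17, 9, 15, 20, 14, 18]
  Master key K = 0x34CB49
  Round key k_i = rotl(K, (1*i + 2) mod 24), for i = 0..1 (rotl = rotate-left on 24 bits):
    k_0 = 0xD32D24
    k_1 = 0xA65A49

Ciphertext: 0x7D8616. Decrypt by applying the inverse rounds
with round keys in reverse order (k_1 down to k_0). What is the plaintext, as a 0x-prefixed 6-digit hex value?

0x936773

s_0 = ciphertext = 0x7D8616
s_1 = InvRound(s_0, k_1) = 0x00BB73
s_2 = InvRound(s_1, k_0) = 0x936773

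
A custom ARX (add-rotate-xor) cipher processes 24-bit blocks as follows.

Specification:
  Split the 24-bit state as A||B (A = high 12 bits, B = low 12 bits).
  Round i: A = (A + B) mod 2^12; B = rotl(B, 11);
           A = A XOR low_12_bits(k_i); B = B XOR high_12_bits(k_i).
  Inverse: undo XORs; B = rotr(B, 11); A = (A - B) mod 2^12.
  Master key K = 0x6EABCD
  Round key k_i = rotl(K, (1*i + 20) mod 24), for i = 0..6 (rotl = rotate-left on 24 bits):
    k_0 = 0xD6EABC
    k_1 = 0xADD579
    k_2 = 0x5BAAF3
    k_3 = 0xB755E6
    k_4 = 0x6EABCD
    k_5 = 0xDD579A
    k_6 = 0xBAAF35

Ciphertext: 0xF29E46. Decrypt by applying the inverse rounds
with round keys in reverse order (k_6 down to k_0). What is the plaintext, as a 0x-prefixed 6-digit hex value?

0x7A6537

s_0 = ciphertext = 0xF29E46
s_1 = InvRound(s_0, k_6) = 0x444BD8
s_2 = InvRound(s_1, k_5) = 0x7C4C1A
s_3 = InvRound(s_2, k_4) = 0x6285E1
s_4 = InvRound(s_3, k_3) = 0x6A5D29
s_5 = InvRound(s_4, k_2) = 0xB2F127
s_6 = InvRound(s_5, k_1) = 0x6617F5
s_7 = InvRound(s_6, k_0) = 0x7A6537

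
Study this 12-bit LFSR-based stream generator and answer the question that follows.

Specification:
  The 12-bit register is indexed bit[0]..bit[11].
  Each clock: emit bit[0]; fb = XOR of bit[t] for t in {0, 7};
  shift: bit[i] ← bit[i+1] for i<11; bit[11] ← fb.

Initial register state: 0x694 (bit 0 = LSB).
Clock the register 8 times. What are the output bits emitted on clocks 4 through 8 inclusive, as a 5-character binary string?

01001

reg_0 = 0x694
clock 1: out=0, reg = 0xB4A
clock 2: out=0, reg = 0x5A5
clock 3: out=1, reg = 0x2D2
clock 4: out=0, reg = 0x969
clock 5: out=1, reg = 0xCB4
clock 6: out=0, reg = 0xE5A
clock 7: out=0, reg = 0x72D
clock 8: out=1, reg = 0xB96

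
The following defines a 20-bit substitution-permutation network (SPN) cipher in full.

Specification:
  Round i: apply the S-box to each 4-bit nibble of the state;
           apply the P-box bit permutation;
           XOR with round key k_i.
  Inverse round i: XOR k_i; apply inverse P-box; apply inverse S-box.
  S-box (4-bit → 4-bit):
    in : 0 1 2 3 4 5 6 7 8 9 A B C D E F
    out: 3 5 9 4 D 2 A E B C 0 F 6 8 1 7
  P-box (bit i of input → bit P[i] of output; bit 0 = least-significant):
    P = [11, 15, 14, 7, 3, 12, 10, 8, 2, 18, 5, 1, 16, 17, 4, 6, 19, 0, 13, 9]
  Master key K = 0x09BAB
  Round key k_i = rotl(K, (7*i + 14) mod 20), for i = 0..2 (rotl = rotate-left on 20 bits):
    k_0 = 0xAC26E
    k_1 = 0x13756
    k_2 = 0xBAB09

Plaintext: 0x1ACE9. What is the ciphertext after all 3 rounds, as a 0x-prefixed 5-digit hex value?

0x3C22D

s_0 = plaintext = 0x1ACE9
s_1 = Round(s_0, k_0) = 0x6A2C6
s_2 = Round(s_1, k_1) = 0x1A1D1
s_3 = Round(s_2, k_2) = 0x3C22D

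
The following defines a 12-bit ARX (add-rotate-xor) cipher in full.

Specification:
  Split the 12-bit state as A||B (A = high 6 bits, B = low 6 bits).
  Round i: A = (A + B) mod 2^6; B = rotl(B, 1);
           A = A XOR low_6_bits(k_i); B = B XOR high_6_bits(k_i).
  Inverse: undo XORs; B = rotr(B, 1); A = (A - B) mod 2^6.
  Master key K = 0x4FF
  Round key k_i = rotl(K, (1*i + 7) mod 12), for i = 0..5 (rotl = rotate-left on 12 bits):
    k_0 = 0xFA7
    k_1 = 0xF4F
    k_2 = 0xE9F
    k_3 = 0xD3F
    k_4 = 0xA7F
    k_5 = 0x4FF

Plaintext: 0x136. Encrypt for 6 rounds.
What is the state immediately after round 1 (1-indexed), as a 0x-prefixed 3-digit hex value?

0x753

s_0 = plaintext = 0x136
s_1 = Round(s_0, k_0) = 0x753
s_2 = Round(s_1, k_1) = 0xFDB
s_3 = Round(s_2, k_2) = 0x14C
s_4 = Round(s_3, k_3) = 0xBAC
s_5 = Round(s_4, k_4) = 0x970
s_6 = Round(s_5, k_5) = 0xAB2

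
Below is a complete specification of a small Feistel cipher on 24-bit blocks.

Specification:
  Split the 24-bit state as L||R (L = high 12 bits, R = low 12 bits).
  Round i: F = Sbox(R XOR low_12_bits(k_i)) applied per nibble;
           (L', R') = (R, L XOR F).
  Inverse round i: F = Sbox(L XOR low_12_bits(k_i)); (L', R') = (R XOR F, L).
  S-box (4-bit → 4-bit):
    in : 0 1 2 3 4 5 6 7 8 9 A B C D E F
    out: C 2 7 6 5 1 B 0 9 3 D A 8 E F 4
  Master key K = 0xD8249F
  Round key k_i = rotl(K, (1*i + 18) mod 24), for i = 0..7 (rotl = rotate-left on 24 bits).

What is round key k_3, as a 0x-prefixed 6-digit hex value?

K = 0xD8249F
k_0 = rotl(K, (1*0+18) mod 24) = rotl(K, 18) = 0x7F6092
k_1 = rotl(K, (1*1+18) mod 24) = rotl(K, 19) = 0xFEC124
k_2 = rotl(K, (1*2+18) mod 24) = rotl(K, 20) = 0xFD8249
k_3 = rotl(K, (1*3+18) mod 24) = rotl(K, 21) = 0xFB0493

0xFB0493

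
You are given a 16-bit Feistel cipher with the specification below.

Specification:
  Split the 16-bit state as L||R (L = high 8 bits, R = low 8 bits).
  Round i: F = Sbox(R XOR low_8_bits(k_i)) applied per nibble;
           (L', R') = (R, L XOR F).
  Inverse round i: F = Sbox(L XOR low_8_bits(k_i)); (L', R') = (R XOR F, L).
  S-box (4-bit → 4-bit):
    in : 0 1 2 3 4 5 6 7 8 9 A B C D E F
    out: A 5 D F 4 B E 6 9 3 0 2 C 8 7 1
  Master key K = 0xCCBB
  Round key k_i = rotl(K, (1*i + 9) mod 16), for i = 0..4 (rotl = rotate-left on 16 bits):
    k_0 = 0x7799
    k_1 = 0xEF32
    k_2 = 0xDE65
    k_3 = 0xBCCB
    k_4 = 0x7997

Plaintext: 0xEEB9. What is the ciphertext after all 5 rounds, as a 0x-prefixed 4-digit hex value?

s_0 = plaintext = 0xEEB9
s_1 = Round(s_0, k_0) = 0xB934
s_2 = Round(s_1, k_1) = 0x3417
s_3 = Round(s_2, k_2) = 0x1759
s_4 = Round(s_3, k_3) = 0x592A
s_5 = Round(s_4, k_4) = 0x2A71

0x2A71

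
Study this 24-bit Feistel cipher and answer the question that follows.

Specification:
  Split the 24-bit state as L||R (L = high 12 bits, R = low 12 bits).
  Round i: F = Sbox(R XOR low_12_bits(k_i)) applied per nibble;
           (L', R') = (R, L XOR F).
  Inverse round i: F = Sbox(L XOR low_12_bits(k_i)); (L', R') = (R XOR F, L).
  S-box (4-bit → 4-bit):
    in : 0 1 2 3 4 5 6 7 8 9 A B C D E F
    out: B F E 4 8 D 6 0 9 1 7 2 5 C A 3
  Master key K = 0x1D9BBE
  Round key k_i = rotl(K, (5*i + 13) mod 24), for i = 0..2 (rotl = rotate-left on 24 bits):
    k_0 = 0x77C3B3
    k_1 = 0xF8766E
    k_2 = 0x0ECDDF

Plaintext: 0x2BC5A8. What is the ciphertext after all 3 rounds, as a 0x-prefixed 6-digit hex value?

0xB4325B

s_0 = plaintext = 0x2BC5A8
s_1 = Round(s_0, k_0) = 0x5A844E
s_2 = Round(s_1, k_1) = 0x44EB43
s_3 = Round(s_2, k_2) = 0xB4325B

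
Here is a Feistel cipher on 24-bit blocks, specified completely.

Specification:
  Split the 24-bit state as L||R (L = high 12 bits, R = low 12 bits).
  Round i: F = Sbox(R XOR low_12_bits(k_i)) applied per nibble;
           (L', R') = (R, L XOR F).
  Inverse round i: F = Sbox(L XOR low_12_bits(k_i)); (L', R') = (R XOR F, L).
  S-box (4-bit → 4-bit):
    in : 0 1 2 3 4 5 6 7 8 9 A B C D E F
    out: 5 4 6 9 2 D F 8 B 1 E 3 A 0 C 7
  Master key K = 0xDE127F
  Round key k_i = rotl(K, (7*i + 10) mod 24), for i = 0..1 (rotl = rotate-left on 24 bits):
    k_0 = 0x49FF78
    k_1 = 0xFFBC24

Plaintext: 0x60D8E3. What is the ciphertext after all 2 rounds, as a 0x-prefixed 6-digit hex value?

s_0 = plaintext = 0x60D8E3
s_1 = Round(s_0, k_0) = 0x8E3E1E
s_2 = Round(s_1, k_1) = 0xE1EE7D

0xE1EE7D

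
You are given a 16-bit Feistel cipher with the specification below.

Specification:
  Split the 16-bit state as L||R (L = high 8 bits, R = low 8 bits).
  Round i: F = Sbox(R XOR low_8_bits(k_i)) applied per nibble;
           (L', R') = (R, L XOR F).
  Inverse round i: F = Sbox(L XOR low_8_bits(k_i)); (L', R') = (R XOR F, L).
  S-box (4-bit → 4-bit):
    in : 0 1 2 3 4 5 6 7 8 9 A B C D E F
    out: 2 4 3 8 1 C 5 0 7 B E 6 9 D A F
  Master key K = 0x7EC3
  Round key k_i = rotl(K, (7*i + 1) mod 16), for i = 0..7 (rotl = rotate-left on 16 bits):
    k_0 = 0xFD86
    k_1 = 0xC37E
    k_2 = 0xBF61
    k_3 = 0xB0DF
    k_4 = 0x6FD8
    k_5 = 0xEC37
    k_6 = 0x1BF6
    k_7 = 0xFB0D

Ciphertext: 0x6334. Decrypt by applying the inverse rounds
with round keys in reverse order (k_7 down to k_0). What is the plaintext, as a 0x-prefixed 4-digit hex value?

s_0 = ciphertext = 0x6334
s_1 = InvRound(s_0, k_7) = 0x6E63
s_2 = InvRound(s_1, k_6) = 0xD46E
s_3 = InvRound(s_2, k_5) = 0xC6D4
s_4 = InvRound(s_3, k_4) = 0x9EC6
s_5 = InvRound(s_4, k_3) = 0xD29E
s_6 = InvRound(s_5, k_2) = 0xF6D2
s_7 = InvRound(s_6, k_1) = 0xA5F6
s_8 = InvRound(s_7, k_0) = 0xCEA5

0xCEA5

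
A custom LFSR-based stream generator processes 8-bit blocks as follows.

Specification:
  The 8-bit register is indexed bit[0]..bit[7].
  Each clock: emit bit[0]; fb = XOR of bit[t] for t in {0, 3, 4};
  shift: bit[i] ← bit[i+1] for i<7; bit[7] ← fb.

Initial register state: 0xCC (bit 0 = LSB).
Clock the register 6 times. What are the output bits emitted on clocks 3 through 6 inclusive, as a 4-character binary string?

reg_0 = 0xCC
clock 1: out=0, reg = 0xE6
clock 2: out=0, reg = 0x73
clock 3: out=1, reg = 0x39
clock 4: out=1, reg = 0x9C
clock 5: out=0, reg = 0x4E
clock 6: out=0, reg = 0xA7

1100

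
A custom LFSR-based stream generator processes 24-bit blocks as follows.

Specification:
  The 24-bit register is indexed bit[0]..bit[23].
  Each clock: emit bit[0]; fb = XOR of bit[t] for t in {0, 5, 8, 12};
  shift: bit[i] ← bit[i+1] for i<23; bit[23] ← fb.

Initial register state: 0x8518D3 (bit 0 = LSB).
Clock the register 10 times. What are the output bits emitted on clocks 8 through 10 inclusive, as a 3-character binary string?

100

reg_0 = 0x8518D3
clock 1: out=1, reg = 0x428C69
clock 2: out=1, reg = 0x214634
clock 3: out=0, reg = 0x90A31A
clock 4: out=0, reg = 0xC8518D
clock 5: out=1, reg = 0xE428C6
clock 6: out=0, reg = 0x721463
clock 7: out=1, reg = 0xB90A31
clock 8: out=1, reg = 0x5C8518
clock 9: out=0, reg = 0xAE428C
clock 10: out=0, reg = 0x572146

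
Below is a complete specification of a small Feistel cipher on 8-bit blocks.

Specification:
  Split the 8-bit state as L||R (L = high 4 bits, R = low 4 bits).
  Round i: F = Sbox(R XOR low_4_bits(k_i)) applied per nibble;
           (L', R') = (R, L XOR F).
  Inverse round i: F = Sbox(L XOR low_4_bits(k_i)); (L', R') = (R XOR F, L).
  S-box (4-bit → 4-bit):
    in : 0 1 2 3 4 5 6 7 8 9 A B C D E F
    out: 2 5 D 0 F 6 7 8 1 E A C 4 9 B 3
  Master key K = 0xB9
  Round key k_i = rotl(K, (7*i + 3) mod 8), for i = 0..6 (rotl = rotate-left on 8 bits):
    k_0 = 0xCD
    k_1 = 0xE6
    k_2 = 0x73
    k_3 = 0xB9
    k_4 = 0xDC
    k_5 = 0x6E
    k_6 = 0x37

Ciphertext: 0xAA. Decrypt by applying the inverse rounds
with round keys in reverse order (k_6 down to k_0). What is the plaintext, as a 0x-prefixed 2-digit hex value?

0x54

s_0 = ciphertext = 0xAA
s_1 = InvRound(s_0, k_6) = 0x3A
s_2 = InvRound(s_1, k_5) = 0x33
s_3 = InvRound(s_2, k_4) = 0x03
s_4 = InvRound(s_3, k_3) = 0xD0
s_5 = InvRound(s_4, k_2) = 0xBD
s_6 = InvRound(s_5, k_1) = 0x4B
s_7 = InvRound(s_6, k_0) = 0x54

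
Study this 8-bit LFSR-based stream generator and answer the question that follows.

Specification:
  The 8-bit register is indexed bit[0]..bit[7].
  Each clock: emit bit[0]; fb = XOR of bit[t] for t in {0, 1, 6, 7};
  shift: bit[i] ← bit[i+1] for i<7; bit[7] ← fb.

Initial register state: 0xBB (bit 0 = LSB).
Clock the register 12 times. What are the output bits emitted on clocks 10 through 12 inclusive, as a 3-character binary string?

reg_0 = 0xBB
clock 1: out=1, reg = 0xDD
clock 2: out=1, reg = 0xEE
clock 3: out=0, reg = 0xF7
clock 4: out=1, reg = 0x7B
clock 5: out=1, reg = 0xBD
clock 6: out=1, reg = 0x5E
clock 7: out=0, reg = 0x2F
clock 8: out=1, reg = 0x17
clock 9: out=1, reg = 0x0B
clock 10: out=1, reg = 0x05
clock 11: out=1, reg = 0x82
clock 12: out=0, reg = 0x41

110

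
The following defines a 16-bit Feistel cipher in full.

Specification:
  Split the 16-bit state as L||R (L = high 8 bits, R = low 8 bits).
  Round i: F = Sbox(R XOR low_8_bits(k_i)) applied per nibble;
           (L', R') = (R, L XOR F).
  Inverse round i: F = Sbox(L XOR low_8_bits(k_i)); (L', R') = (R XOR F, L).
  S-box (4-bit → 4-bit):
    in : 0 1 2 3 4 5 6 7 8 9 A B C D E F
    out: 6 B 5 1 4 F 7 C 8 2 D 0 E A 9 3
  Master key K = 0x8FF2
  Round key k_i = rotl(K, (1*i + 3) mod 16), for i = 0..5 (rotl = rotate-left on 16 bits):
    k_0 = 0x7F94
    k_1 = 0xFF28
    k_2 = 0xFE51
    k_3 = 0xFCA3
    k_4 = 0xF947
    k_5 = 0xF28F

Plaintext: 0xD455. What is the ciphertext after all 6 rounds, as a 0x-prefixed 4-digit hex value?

s_0 = plaintext = 0xD455
s_1 = Round(s_0, k_0) = 0x553F
s_2 = Round(s_1, k_1) = 0x3FE9
s_3 = Round(s_2, k_2) = 0xE937
s_4 = Round(s_3, k_3) = 0x37CD
s_5 = Round(s_4, k_4) = 0xCDBA
s_6 = Round(s_5, k_5) = 0xBAD2

0xBAD2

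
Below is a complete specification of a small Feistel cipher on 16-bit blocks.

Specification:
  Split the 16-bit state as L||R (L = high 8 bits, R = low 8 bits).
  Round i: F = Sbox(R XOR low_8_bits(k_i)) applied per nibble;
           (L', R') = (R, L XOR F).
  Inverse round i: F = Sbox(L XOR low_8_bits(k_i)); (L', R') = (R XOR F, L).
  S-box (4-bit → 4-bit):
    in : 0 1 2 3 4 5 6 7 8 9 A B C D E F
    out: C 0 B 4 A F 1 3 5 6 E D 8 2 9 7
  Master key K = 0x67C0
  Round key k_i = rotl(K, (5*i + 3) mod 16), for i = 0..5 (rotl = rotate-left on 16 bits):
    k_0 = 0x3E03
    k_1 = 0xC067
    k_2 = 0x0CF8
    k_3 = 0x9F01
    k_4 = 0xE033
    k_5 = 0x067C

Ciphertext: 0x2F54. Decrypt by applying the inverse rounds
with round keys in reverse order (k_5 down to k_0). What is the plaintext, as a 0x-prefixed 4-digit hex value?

s_0 = ciphertext = 0x2F54
s_1 = InvRound(s_0, k_5) = 0xA02F
s_2 = InvRound(s_1, k_4) = 0x4BA0
s_3 = InvRound(s_2, k_3) = 0x0E4B
s_4 = InvRound(s_3, k_2) = 0x3A0E
s_5 = InvRound(s_4, k_1) = 0xFC3A
s_6 = InvRound(s_5, k_0) = 0x4DFC

0x4DFC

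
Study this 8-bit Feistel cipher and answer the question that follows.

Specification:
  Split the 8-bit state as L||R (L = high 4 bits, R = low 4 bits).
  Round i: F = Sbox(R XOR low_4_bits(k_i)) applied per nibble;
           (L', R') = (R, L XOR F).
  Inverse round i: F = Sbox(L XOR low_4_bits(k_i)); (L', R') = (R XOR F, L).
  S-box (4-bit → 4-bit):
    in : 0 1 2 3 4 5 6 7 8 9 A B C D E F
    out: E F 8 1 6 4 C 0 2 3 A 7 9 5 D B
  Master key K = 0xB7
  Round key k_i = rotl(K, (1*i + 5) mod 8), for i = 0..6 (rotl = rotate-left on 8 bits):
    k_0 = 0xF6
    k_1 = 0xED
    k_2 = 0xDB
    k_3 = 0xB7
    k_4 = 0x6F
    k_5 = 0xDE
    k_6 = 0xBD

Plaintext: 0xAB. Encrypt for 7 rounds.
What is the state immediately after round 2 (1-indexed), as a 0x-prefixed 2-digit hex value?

0xF3

s_0 = plaintext = 0xAB
s_1 = Round(s_0, k_0) = 0xBF
s_2 = Round(s_1, k_1) = 0xF3
s_3 = Round(s_2, k_2) = 0x3D
s_4 = Round(s_3, k_3) = 0xD9
s_5 = Round(s_4, k_4) = 0x91
s_6 = Round(s_5, k_5) = 0x12
s_7 = Round(s_6, k_6) = 0x2A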